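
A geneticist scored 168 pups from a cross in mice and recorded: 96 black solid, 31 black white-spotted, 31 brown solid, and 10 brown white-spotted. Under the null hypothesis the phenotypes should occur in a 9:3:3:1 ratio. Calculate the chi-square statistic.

0.063

Under the 9:3:3:1 hypothesis (Σ ratio = 16, N = 168):
  black solid: 168 × 9/16 = 94.5
  black white-spotted: 168 × 3/16 = 31.5
  brown solid: 168 × 3/16 = 31.5
  brown white-spotted: 168 × 1/16 = 10.5
χ² = Σ (O − E)² / E
  black solid: (96 − 94.5)² / 94.5 = 0.0238
  black white-spotted: (31 − 31.5)² / 31.5 = 0.0079
  brown solid: (31 − 31.5)² / 31.5 = 0.0079
  brown white-spotted: (10 − 10.5)² / 10.5 = 0.0238
χ² = 0.0238 + 0.0079 + 0.0079 + 0.0238 = 0.0634 ≈ 0.063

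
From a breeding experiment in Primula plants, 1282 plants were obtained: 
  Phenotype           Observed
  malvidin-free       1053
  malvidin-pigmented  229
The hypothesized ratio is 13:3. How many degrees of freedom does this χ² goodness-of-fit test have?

1

A goodness-of-fit test with 2 phenotype classes has df = 2 − 1 = 1.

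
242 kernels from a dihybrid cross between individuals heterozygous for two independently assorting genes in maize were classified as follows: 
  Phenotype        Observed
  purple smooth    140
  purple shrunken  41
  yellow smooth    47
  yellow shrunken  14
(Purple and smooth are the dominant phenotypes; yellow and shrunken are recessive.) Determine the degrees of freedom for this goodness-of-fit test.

A dihybrid F₂ with independent assortment and complete dominance at both loci gives a 9:3:3:1 phenotypic ratio.
A goodness-of-fit test with 4 phenotype classes has df = 4 − 1 = 3.

3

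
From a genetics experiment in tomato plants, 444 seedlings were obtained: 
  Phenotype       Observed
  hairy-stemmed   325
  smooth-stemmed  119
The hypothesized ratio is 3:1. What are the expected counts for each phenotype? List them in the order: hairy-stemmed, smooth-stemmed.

333, 111

Under the 3:1 hypothesis (Σ ratio = 4, N = 444):
  hairy-stemmed: 444 × 3/4 = 333
  smooth-stemmed: 444 × 1/4 = 111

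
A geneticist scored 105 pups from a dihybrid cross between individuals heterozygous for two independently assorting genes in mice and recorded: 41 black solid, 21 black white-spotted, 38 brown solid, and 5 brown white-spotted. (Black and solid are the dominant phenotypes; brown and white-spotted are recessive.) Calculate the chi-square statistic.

A dihybrid F₂ with independent assortment and complete dominance at both loci gives a 9:3:3:1 phenotypic ratio.
The 9:3:3:1 ratio has 16 parts, so with N = 105 the expected counts are:
  black solid: 105 × 9/16 = 59.0625
  black white-spotted: 105 × 3/16 = 19.6875
  brown solid: 105 × 3/16 = 19.6875
  brown white-spotted: 105 × 1/16 = 6.5625
χ² = Σ (O − E)² / E
  black solid: (41 − 59.0625)² / 59.0625 = 5.5239
  black white-spotted: (21 − 19.6875)² / 19.6875 = 0.0875
  brown solid: (38 − 19.6875)² / 19.6875 = 17.0335
  brown white-spotted: (5 − 6.5625)² / 6.5625 = 0.3720
χ² = 5.5239 + 0.0875 + 17.0335 + 0.3720 = 23.0169 ≈ 23.017

23.017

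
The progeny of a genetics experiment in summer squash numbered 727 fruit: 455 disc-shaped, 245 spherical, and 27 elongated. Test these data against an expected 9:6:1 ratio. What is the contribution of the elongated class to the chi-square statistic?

Under the 9:6:1 hypothesis (Σ ratio = 16, N = 727):
  disc-shaped: 727 × 9/16 = 408.9375
  spherical: 727 × 6/16 = 272.625
  elongated: 727 × 1/16 = 45.4375
Contribution of elongated: (27 − 45.4375)² / 45.4375 = 7.4815

7.482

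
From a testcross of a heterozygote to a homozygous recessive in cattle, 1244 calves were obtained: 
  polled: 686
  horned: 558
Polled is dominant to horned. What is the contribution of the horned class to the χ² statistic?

6.585

A testcross of a heterozygote (Aa × aa) gives a 1:1 phenotypic ratio.
Expected counts for N = 1244 under a 1:1 ratio (total parts = 2):
  polled: 1244 × 1/2 = 622
  horned: 1244 × 1/2 = 622
Contribution of horned: (558 − 622)² / 622 = 6.5852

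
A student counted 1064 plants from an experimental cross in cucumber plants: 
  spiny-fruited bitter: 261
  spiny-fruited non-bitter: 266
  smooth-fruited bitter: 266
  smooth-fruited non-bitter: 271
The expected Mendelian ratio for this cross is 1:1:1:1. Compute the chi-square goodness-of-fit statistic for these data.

0.188

Total ratio parts = 4. Expected numbers out of 1064:
  spiny-fruited bitter: 1064 × 1/4 = 266
  spiny-fruited non-bitter: 1064 × 1/4 = 266
  smooth-fruited bitter: 1064 × 1/4 = 266
  smooth-fruited non-bitter: 1064 × 1/4 = 266
χ² = Σ (O − E)² / E
  spiny-fruited bitter: (261 − 266)² / 266 = 0.0940
  spiny-fruited non-bitter: (266 − 266)² / 266 = 0.0000
  smooth-fruited bitter: (266 − 266)² / 266 = 0.0000
  smooth-fruited non-bitter: (271 − 266)² / 266 = 0.0940
χ² = 0.0940 + 0.0000 + 0.0000 + 0.0940 = 0.188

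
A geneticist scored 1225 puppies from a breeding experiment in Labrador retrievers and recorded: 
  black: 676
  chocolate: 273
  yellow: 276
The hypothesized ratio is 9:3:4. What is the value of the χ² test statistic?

Expected counts for N = 1225 under a 9:3:4 ratio (total parts = 16):
  black: 1225 × 9/16 = 689.0625
  chocolate: 1225 × 3/16 = 229.6875
  yellow: 1225 × 4/16 = 306.25
χ² = Σ (O − E)² / E
  black: (676 − 689.0625)² / 689.0625 = 0.2476
  chocolate: (273 − 229.6875)² / 229.6875 = 8.1675
  yellow: (276 − 306.25)² / 306.25 = 2.9880
χ² = 0.2476 + 8.1675 + 2.9880 = 11.4031 ≈ 11.403

11.403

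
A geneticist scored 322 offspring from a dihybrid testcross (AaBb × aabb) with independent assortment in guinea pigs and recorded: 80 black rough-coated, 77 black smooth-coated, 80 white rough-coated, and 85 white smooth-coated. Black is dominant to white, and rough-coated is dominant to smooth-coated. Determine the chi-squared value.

A dihybrid testcross with independent assortment gives a 1:1:1:1 ratio.
The 1:1:1:1 ratio has 4 parts, so with N = 322 the expected counts are:
  black rough-coated: 322 × 1/4 = 80.5
  black smooth-coated: 322 × 1/4 = 80.5
  white rough-coated: 322 × 1/4 = 80.5
  white smooth-coated: 322 × 1/4 = 80.5
χ² = Σ (O − E)² / E
  black rough-coated: (80 − 80.5)² / 80.5 = 0.0031
  black smooth-coated: (77 − 80.5)² / 80.5 = 0.1522
  white rough-coated: (80 − 80.5)² / 80.5 = 0.0031
  white smooth-coated: (85 − 80.5)² / 80.5 = 0.2516
χ² = 0.0031 + 0.1522 + 0.0031 + 0.2516 = 0.410

0.410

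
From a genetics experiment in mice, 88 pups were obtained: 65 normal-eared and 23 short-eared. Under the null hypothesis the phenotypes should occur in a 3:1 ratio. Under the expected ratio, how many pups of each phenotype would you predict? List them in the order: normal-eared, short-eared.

The 3:1 ratio has 4 parts, so with N = 88 the expected counts are:
  normal-eared: 88 × 3/4 = 66
  short-eared: 88 × 1/4 = 22

66, 22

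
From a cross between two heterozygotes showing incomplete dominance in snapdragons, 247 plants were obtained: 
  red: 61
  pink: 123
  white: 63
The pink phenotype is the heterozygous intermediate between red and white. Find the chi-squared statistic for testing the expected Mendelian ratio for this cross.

0.036

With incomplete dominance, a heterozygote × heterozygote cross gives a 1:2:1 phenotypic ratio.
The 1:2:1 ratio has 4 parts, so with N = 247 the expected counts are:
  red: 247 × 1/4 = 61.75
  pink: 247 × 2/4 = 123.5
  white: 247 × 1/4 = 61.75
χ² = Σ (O − E)² / E
  red: (61 − 61.75)² / 61.75 = 0.0091
  pink: (123 − 123.5)² / 123.5 = 0.0020
  white: (63 − 61.75)² / 61.75 = 0.0253
χ² = 0.0091 + 0.0020 + 0.0253 = 0.0364 ≈ 0.036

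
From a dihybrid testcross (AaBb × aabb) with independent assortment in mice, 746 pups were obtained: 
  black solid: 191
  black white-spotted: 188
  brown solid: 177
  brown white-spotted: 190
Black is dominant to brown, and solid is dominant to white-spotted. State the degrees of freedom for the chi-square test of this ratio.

A dihybrid testcross with independent assortment gives a 1:1:1:1 ratio.
A goodness-of-fit test with 4 phenotype classes has df = 4 − 1 = 3.

3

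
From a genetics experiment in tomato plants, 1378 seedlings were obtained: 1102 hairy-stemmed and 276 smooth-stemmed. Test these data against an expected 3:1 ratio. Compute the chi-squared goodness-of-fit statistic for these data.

Under the 3:1 hypothesis (Σ ratio = 4, N = 1378):
  hairy-stemmed: 1378 × 3/4 = 1033.5
  smooth-stemmed: 1378 × 1/4 = 344.5
χ² = Σ (O − E)² / E
  hairy-stemmed: (1102 − 1033.5)² / 1033.5 = 4.5402
  smooth-stemmed: (276 − 344.5)² / 344.5 = 13.6205
χ² = 4.5402 + 13.6205 = 18.1607 ≈ 18.161

18.161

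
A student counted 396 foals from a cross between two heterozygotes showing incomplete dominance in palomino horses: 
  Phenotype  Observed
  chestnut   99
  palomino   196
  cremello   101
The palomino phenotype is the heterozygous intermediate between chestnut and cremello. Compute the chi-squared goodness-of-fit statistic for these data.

0.061

With incomplete dominance, a heterozygote × heterozygote cross gives a 1:2:1 phenotypic ratio.
The 1:2:1 ratio has 4 parts, so with N = 396 the expected counts are:
  chestnut: 396 × 1/4 = 99
  palomino: 396 × 2/4 = 198
  cremello: 396 × 1/4 = 99
χ² = Σ (O − E)² / E
  chestnut: (99 − 99)² / 99 = 0.0000
  palomino: (196 − 198)² / 198 = 0.0202
  cremello: (101 − 99)² / 99 = 0.0404
χ² = 0.0000 + 0.0202 + 0.0404 = 0.0606 ≈ 0.061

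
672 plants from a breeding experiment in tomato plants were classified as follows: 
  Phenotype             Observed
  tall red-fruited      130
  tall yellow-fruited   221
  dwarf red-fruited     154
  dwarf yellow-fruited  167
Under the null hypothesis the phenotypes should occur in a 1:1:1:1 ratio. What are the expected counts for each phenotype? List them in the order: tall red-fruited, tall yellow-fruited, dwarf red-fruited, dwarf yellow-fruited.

The 1:1:1:1 ratio has 4 parts, so with N = 672 the expected counts are:
  tall red-fruited: 672 × 1/4 = 168
  tall yellow-fruited: 672 × 1/4 = 168
  dwarf red-fruited: 672 × 1/4 = 168
  dwarf yellow-fruited: 672 × 1/4 = 168

168, 168, 168, 168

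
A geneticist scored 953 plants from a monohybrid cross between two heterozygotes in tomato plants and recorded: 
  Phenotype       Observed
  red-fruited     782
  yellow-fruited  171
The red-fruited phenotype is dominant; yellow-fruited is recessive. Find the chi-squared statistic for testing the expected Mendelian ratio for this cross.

For a monohybrid cross between heterozygotes with complete dominance, the expected phenotypic ratio is 3:1.
Under the 3:1 hypothesis (Σ ratio = 4, N = 953):
  red-fruited: 953 × 3/4 = 714.75
  yellow-fruited: 953 × 1/4 = 238.25
χ² = Σ (O − E)² / E
  red-fruited: (782 − 714.75)² / 714.75 = 6.3275
  yellow-fruited: (171 − 238.25)² / 238.25 = 18.9824
χ² = 6.3275 + 18.9824 = 25.3099 ≈ 25.310

25.310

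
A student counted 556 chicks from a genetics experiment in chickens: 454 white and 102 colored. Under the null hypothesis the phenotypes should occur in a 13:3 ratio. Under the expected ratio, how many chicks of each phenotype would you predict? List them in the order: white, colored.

451.75, 104.25

The 13:3 ratio has 16 parts, so with N = 556 the expected counts are:
  white: 556 × 13/16 = 451.75
  colored: 556 × 3/16 = 104.25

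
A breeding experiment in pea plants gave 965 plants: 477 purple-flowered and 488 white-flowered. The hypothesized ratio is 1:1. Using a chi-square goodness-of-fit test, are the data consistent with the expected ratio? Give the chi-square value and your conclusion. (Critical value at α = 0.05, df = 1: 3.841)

The 1:1 ratio has 2 parts, so with N = 965 the expected counts are:
  purple-flowered: 965 × 1/2 = 482.5
  white-flowered: 965 × 1/2 = 482.5
χ² = Σ (O − E)² / E
  purple-flowered: (477 − 482.5)² / 482.5 = 0.0627
  white-flowered: (488 − 482.5)² / 482.5 = 0.0627
χ² = 0.0627 + 0.0627 = 0.1254 ≈ 0.125
Degrees of freedom = 2 − 1 = 1; critical value at α = 0.05 is 3.841.
Since 0.125 < 3.841, we fail to reject the null hypothesis — the data are consistent with the 1:1 ratio.

0.125; consistent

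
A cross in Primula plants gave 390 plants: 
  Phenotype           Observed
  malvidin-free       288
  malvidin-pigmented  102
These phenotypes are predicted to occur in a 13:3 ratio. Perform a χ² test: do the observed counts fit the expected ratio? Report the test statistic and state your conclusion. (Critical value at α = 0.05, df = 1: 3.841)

Expected counts for N = 390 under a 13:3 ratio (total parts = 16):
  malvidin-free: 390 × 13/16 = 316.875
  malvidin-pigmented: 390 × 3/16 = 73.125
χ² = Σ (O − E)² / E
  malvidin-free: (288 − 316.875)² / 316.875 = 2.6312
  malvidin-pigmented: (102 − 73.125)² / 73.125 = 11.4019
χ² = 2.6312 + 11.4019 = 14.0331 ≈ 14.033
Degrees of freedom = 2 − 1 = 1; critical value at α = 0.05 is 3.841.
Since 14.033 > 3.841, we reject the null hypothesis — the data do not fit the 13:3 ratio.

14.033; not consistent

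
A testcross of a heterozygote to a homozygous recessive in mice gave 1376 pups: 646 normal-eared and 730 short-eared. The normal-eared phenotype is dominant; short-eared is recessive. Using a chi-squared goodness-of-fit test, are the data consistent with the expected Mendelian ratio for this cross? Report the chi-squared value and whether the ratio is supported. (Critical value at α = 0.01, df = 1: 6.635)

5.128; consistent

A testcross of a heterozygote (Aa × aa) gives a 1:1 phenotypic ratio.
Total ratio parts = 2. Expected numbers out of 1376:
  normal-eared: 1376 × 1/2 = 688
  short-eared: 1376 × 1/2 = 688
χ² = Σ (O − E)² / E
  normal-eared: (646 − 688)² / 688 = 2.5640
  short-eared: (730 − 688)² / 688 = 2.5640
χ² = 2.5640 + 2.5640 = 5.128
Degrees of freedom = 2 − 1 = 1; critical value at α = 0.01 is 6.635.
Since 5.128 < 6.635, we fail to reject the null hypothesis — the data are consistent with the 1:1 ratio.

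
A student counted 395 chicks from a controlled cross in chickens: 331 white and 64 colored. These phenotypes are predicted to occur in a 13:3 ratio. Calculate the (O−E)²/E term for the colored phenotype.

Total ratio parts = 16. Expected numbers out of 395:
  white: 395 × 13/16 = 320.9375
  colored: 395 × 3/16 = 74.0625
Contribution of colored: (64 − 74.0625)² / 74.0625 = 1.3671

1.367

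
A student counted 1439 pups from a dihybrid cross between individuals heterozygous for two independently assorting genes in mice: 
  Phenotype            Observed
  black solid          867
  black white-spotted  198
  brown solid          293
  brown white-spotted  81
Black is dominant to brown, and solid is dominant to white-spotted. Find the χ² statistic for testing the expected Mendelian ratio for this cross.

26.088

A dihybrid F₂ with independent assortment and complete dominance at both loci gives a 9:3:3:1 phenotypic ratio.
Under the 9:3:3:1 hypothesis (Σ ratio = 16, N = 1439):
  black solid: 1439 × 9/16 = 809.4375
  black white-spotted: 1439 × 3/16 = 269.8125
  brown solid: 1439 × 3/16 = 269.8125
  brown white-spotted: 1439 × 1/16 = 89.9375
χ² = Σ (O − E)² / E
  black solid: (867 − 809.4375)² / 809.4375 = 4.0935
  black white-spotted: (198 − 269.8125)² / 269.8125 = 19.1134
  brown solid: (293 − 269.8125)² / 269.8125 = 1.9927
  brown white-spotted: (81 − 89.9375)² / 89.9375 = 0.8882
χ² = 4.0935 + 19.1134 + 1.9927 + 0.8882 = 26.0878 ≈ 26.088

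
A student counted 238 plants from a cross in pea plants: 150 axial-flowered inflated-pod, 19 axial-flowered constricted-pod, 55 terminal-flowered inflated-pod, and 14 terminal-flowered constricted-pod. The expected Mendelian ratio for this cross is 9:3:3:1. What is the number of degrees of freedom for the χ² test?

3

A goodness-of-fit test with 4 phenotype classes has df = 4 − 1 = 3.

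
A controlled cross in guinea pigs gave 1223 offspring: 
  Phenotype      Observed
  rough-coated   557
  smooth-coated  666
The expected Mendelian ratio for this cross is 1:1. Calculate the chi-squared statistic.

9.715

The 1:1 ratio has 2 parts, so with N = 1223 the expected counts are:
  rough-coated: 1223 × 1/2 = 611.5
  smooth-coated: 1223 × 1/2 = 611.5
χ² = Σ (O − E)² / E
  rough-coated: (557 − 611.5)² / 611.5 = 4.8573
  smooth-coated: (666 − 611.5)² / 611.5 = 4.8573
χ² = 4.8573 + 4.8573 = 9.7146 ≈ 9.715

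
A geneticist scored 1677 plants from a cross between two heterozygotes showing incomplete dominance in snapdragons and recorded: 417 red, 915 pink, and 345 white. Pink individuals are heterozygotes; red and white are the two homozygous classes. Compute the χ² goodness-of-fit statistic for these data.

20.141

With incomplete dominance, a heterozygote × heterozygote cross gives a 1:2:1 phenotypic ratio.
The 1:2:1 ratio has 4 parts, so with N = 1677 the expected counts are:
  red: 1677 × 1/4 = 419.25
  pink: 1677 × 2/4 = 838.5
  white: 1677 × 1/4 = 419.25
χ² = Σ (O − E)² / E
  red: (417 − 419.25)² / 419.25 = 0.0121
  pink: (915 − 838.5)² / 838.5 = 6.9794
  white: (345 − 419.25)² / 419.25 = 13.1498
χ² = 0.0121 + 6.9794 + 13.1498 = 20.1413 ≈ 20.141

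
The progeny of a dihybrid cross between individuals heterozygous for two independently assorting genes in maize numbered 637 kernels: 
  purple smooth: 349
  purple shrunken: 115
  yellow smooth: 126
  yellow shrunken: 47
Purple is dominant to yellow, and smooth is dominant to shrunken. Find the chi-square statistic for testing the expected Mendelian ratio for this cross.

A dihybrid F₂ with independent assortment and complete dominance at both loci gives a 9:3:3:1 phenotypic ratio.
Under the 9:3:3:1 hypothesis (Σ ratio = 16, N = 637):
  purple smooth: 637 × 9/16 = 358.3125
  purple shrunken: 637 × 3/16 = 119.4375
  yellow smooth: 637 × 3/16 = 119.4375
  yellow shrunken: 637 × 1/16 = 39.8125
χ² = Σ (O − E)² / E
  purple smooth: (349 − 358.3125)² / 358.3125 = 0.2420
  purple shrunken: (115 − 119.4375)² / 119.4375 = 0.1649
  yellow smooth: (126 − 119.4375)² / 119.4375 = 0.3606
  yellow shrunken: (47 − 39.8125)² / 39.8125 = 1.2976
χ² = 0.2420 + 0.1649 + 0.3606 + 1.2976 = 2.0651 ≈ 2.065

2.065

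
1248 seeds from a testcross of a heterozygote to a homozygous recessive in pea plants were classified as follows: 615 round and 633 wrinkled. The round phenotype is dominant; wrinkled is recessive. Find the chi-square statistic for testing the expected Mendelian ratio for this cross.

0.260

A testcross of a heterozygote (Aa × aa) gives a 1:1 phenotypic ratio.
Total ratio parts = 2. Expected numbers out of 1248:
  round: 1248 × 1/2 = 624
  wrinkled: 1248 × 1/2 = 624
χ² = Σ (O − E)² / E
  round: (615 − 624)² / 624 = 0.1298
  wrinkled: (633 − 624)² / 624 = 0.1298
χ² = 0.1298 + 0.1298 = 0.2596 ≈ 0.260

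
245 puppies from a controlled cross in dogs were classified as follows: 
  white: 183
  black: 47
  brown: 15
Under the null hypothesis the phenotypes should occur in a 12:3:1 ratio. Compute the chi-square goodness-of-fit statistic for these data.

The 12:3:1 ratio has 16 parts, so with N = 245 the expected counts are:
  white: 245 × 12/16 = 183.75
  black: 245 × 3/16 = 45.9375
  brown: 245 × 1/16 = 15.3125
χ² = Σ (O − E)² / E
  white: (183 − 183.75)² / 183.75 = 0.0031
  black: (47 − 45.9375)² / 45.9375 = 0.0246
  brown: (15 − 15.3125)² / 15.3125 = 0.0064
χ² = 0.0031 + 0.0246 + 0.0064 = 0.0341 ≈ 0.034

0.034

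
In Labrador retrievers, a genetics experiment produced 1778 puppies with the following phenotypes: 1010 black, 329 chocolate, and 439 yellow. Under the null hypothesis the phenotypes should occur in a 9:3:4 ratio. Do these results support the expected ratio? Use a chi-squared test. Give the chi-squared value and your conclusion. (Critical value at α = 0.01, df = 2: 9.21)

0.223; consistent

The 9:3:4 ratio has 16 parts, so with N = 1778 the expected counts are:
  black: 1778 × 9/16 = 1000.125
  chocolate: 1778 × 3/16 = 333.375
  yellow: 1778 × 4/16 = 444.5
χ² = Σ (O − E)² / E
  black: (1010 − 1000.125)² / 1000.125 = 0.0975
  chocolate: (329 − 333.375)² / 333.375 = 0.0574
  yellow: (439 − 444.5)² / 444.5 = 0.0681
χ² = 0.0975 + 0.0574 + 0.0681 = 0.223
Degrees of freedom = 3 − 1 = 2; critical value at α = 0.01 is 9.21.
Since 0.223 < 9.21, we fail to reject the null hypothesis — the data are consistent with the 9:3:4 ratio.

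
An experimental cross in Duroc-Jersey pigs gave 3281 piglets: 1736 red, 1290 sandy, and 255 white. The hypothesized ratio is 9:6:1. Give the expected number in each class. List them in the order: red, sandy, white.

Expected counts for N = 3281 under a 9:6:1 ratio (total parts = 16):
  red: 3281 × 9/16 = 1845.5625
  sandy: 3281 × 6/16 = 1230.375
  white: 3281 × 1/16 = 205.0625

1845.5625, 1230.375, 205.0625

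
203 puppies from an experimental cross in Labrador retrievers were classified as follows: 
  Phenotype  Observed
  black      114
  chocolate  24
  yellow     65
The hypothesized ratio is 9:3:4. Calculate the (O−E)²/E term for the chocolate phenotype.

5.196

Expected counts for N = 203 under a 9:3:4 ratio (total parts = 16):
  black: 203 × 9/16 = 114.1875
  chocolate: 203 × 3/16 = 38.0625
  yellow: 203 × 4/16 = 50.75
Contribution of chocolate: (24 − 38.0625)² / 38.0625 = 5.1955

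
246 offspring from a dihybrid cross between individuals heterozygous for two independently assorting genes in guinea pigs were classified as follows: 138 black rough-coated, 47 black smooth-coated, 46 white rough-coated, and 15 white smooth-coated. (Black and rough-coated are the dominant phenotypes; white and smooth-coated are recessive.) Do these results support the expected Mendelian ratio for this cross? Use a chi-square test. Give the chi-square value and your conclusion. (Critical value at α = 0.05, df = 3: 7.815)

0.027; consistent

A dihybrid F₂ with independent assortment and complete dominance at both loci gives a 9:3:3:1 phenotypic ratio.
Under the 9:3:3:1 hypothesis (Σ ratio = 16, N = 246):
  black rough-coated: 246 × 9/16 = 138.375
  black smooth-coated: 246 × 3/16 = 46.125
  white rough-coated: 246 × 3/16 = 46.125
  white smooth-coated: 246 × 1/16 = 15.375
χ² = Σ (O − E)² / E
  black rough-coated: (138 − 138.375)² / 138.375 = 0.0010
  black smooth-coated: (47 − 46.125)² / 46.125 = 0.0166
  white rough-coated: (46 − 46.125)² / 46.125 = 0.0003
  white smooth-coated: (15 − 15.375)² / 15.375 = 0.0091
χ² = 0.0010 + 0.0166 + 0.0003 + 0.0091 = 0.027
Degrees of freedom = 4 − 1 = 3; critical value at α = 0.05 is 7.815.
Since 0.027 < 7.815, we fail to reject the null hypothesis — the data are consistent with the 9:3:3:1 ratio.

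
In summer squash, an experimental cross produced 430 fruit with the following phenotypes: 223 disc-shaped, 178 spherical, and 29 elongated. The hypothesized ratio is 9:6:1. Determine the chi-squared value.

The 9:6:1 ratio has 16 parts, so with N = 430 the expected counts are:
  disc-shaped: 430 × 9/16 = 241.875
  spherical: 430 × 6/16 = 161.25
  elongated: 430 × 1/16 = 26.875
χ² = Σ (O − E)² / E
  disc-shaped: (223 − 241.875)² / 241.875 = 1.4729
  spherical: (178 − 161.25)² / 161.25 = 1.7399
  elongated: (29 − 26.875)² / 26.875 = 0.1680
χ² = 1.4729 + 1.7399 + 0.1680 = 3.3808 ≈ 3.381

3.381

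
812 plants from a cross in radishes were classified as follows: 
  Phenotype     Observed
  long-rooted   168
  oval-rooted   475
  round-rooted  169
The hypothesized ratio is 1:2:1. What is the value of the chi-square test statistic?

Total ratio parts = 4. Expected numbers out of 812:
  long-rooted: 812 × 1/4 = 203
  oval-rooted: 812 × 2/4 = 406
  round-rooted: 812 × 1/4 = 203
χ² = Σ (O − E)² / E
  long-rooted: (168 − 203)² / 203 = 6.0345
  oval-rooted: (475 − 406)² / 406 = 11.7266
  round-rooted: (169 − 203)² / 203 = 5.6946
χ² = 6.0345 + 11.7266 + 5.6946 = 23.4557 ≈ 23.456

23.456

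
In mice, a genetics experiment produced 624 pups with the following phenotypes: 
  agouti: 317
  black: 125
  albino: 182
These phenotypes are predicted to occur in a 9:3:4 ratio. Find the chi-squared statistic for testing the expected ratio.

Expected counts for N = 624 under a 9:3:4 ratio (total parts = 16):
  agouti: 624 × 9/16 = 351
  black: 624 × 3/16 = 117
  albino: 624 × 4/16 = 156
χ² = Σ (O − E)² / E
  agouti: (317 − 351)² / 351 = 3.2934
  black: (125 − 117)² / 117 = 0.5470
  albino: (182 − 156)² / 156 = 4.3333
χ² = 3.2934 + 0.5470 + 4.3333 = 8.1737 ≈ 8.174

8.174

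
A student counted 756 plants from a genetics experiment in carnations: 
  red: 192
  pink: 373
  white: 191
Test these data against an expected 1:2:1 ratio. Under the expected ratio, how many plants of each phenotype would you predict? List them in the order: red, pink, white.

The 1:2:1 ratio has 4 parts, so with N = 756 the expected counts are:
  red: 756 × 1/4 = 189
  pink: 756 × 2/4 = 378
  white: 756 × 1/4 = 189

189, 378, 189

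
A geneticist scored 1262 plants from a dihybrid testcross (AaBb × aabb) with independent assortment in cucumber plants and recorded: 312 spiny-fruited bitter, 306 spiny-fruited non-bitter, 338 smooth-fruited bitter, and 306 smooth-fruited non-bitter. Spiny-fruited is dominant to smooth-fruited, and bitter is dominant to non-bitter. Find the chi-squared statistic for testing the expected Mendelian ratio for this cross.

2.216

A dihybrid testcross with independent assortment gives a 1:1:1:1 ratio.
Total ratio parts = 4. Expected numbers out of 1262:
  spiny-fruited bitter: 1262 × 1/4 = 315.5
  spiny-fruited non-bitter: 1262 × 1/4 = 315.5
  smooth-fruited bitter: 1262 × 1/4 = 315.5
  smooth-fruited non-bitter: 1262 × 1/4 = 315.5
χ² = Σ (O − E)² / E
  spiny-fruited bitter: (312 − 315.5)² / 315.5 = 0.0388
  spiny-fruited non-bitter: (306 − 315.5)² / 315.5 = 0.2861
  smooth-fruited bitter: (338 − 315.5)² / 315.5 = 1.6046
  smooth-fruited non-bitter: (306 − 315.5)² / 315.5 = 0.2861
χ² = 0.0388 + 0.2861 + 1.6046 + 0.2861 = 2.2156 ≈ 2.216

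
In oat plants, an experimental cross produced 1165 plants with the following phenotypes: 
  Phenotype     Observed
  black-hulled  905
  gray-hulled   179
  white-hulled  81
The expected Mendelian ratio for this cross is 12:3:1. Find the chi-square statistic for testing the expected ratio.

9.159

Total ratio parts = 16. Expected numbers out of 1165:
  black-hulled: 1165 × 12/16 = 873.75
  gray-hulled: 1165 × 3/16 = 218.4375
  white-hulled: 1165 × 1/16 = 72.8125
χ² = Σ (O − E)² / E
  black-hulled: (905 − 873.75)² / 873.75 = 1.1177
  gray-hulled: (179 − 218.4375)² / 218.4375 = 7.1202
  white-hulled: (81 − 72.8125)² / 72.8125 = 0.9207
χ² = 1.1177 + 7.1202 + 0.9207 = 9.1586 ≈ 9.159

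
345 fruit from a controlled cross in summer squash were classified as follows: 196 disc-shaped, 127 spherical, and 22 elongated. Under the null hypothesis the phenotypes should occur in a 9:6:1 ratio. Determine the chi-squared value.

0.072

The 9:6:1 ratio has 16 parts, so with N = 345 the expected counts are:
  disc-shaped: 345 × 9/16 = 194.0625
  spherical: 345 × 6/16 = 129.375
  elongated: 345 × 1/16 = 21.5625
χ² = Σ (O − E)² / E
  disc-shaped: (196 − 194.0625)² / 194.0625 = 0.0193
  spherical: (127 − 129.375)² / 129.375 = 0.0436
  elongated: (22 − 21.5625)² / 21.5625 = 0.0089
χ² = 0.0193 + 0.0436 + 0.0089 = 0.0718 ≈ 0.072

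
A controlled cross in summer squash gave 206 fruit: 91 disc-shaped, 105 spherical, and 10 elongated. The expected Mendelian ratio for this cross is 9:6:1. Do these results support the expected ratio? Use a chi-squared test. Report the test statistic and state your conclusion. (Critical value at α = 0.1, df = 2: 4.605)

The 9:6:1 ratio has 16 parts, so with N = 206 the expected counts are:
  disc-shaped: 206 × 9/16 = 115.875
  spherical: 206 × 6/16 = 77.25
  elongated: 206 × 1/16 = 12.875
χ² = Σ (O − E)² / E
  disc-shaped: (91 − 115.875)² / 115.875 = 5.3399
  spherical: (105 − 77.25)² / 77.25 = 9.9684
  elongated: (10 − 12.875)² / 12.875 = 0.6420
χ² = 5.3399 + 9.9684 + 0.6420 = 15.9503 ≈ 15.950
Degrees of freedom = 3 − 1 = 2; critical value at α = 0.1 is 4.605.
Since 15.950 > 4.605, we reject the null hypothesis — the data do not fit the 9:6:1 ratio.

15.950; not consistent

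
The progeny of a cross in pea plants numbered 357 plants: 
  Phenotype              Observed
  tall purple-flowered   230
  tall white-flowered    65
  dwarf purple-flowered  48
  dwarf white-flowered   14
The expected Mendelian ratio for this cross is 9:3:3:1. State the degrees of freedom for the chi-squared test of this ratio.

A goodness-of-fit test with 4 phenotype classes has df = 4 − 1 = 3.

3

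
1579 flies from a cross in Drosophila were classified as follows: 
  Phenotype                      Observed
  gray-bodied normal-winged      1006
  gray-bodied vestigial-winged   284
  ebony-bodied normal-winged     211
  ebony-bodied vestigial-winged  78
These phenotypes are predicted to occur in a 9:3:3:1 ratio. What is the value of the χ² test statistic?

Under the 9:3:3:1 hypothesis (Σ ratio = 16, N = 1579):
  gray-bodied normal-winged: 1579 × 9/16 = 888.1875
  gray-bodied vestigial-winged: 1579 × 3/16 = 296.0625
  ebony-bodied normal-winged: 1579 × 3/16 = 296.0625
  ebony-bodied vestigial-winged: 1579 × 1/16 = 98.6875
χ² = Σ (O − E)² / E
  gray-bodied normal-winged: (1006 − 888.1875)² / 888.1875 = 15.6271
  gray-bodied vestigial-winged: (284 − 296.0625)² / 296.0625 = 0.4915
  ebony-bodied normal-winged: (211 − 296.0625)² / 296.0625 = 24.4395
  ebony-bodied vestigial-winged: (78 − 98.6875)² / 98.6875 = 4.3366
χ² = 15.6271 + 0.4915 + 24.4395 + 4.3366 = 44.8947 ≈ 44.895

44.895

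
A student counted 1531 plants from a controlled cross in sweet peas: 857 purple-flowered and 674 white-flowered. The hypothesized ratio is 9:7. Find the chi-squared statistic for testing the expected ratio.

The 9:7 ratio has 16 parts, so with N = 1531 the expected counts are:
  purple-flowered: 1531 × 9/16 = 861.1875
  white-flowered: 1531 × 7/16 = 669.8125
χ² = Σ (O − E)² / E
  purple-flowered: (857 − 861.1875)² / 861.1875 = 0.0204
  white-flowered: (674 − 669.8125)² / 669.8125 = 0.0262
χ² = 0.0204 + 0.0262 = 0.0466 ≈ 0.047

0.047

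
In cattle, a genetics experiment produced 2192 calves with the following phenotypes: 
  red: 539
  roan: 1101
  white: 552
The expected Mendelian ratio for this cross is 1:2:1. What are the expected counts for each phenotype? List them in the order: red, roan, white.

The 1:2:1 ratio has 4 parts, so with N = 2192 the expected counts are:
  red: 2192 × 1/4 = 548
  roan: 2192 × 2/4 = 1096
  white: 2192 × 1/4 = 548

548, 1096, 548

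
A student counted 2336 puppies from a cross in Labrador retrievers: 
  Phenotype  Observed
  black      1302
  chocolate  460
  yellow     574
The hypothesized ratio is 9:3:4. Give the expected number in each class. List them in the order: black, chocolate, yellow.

1314, 438, 584

Total ratio parts = 16. Expected numbers out of 2336:
  black: 2336 × 9/16 = 1314
  chocolate: 2336 × 3/16 = 438
  yellow: 2336 × 4/16 = 584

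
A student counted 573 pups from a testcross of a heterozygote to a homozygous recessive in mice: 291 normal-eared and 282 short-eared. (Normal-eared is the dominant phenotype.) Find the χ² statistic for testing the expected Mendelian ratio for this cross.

0.141

A testcross of a heterozygote (Aa × aa) gives a 1:1 phenotypic ratio.
Total ratio parts = 2. Expected numbers out of 573:
  normal-eared: 573 × 1/2 = 286.5
  short-eared: 573 × 1/2 = 286.5
χ² = Σ (O − E)² / E
  normal-eared: (291 − 286.5)² / 286.5 = 0.0707
  short-eared: (282 − 286.5)² / 286.5 = 0.0707
χ² = 0.0707 + 0.0707 = 0.1414 ≈ 0.141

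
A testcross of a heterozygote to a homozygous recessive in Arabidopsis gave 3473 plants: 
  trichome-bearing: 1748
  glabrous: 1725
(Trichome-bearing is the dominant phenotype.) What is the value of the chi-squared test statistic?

0.152

A testcross of a heterozygote (Aa × aa) gives a 1:1 phenotypic ratio.
Under the 1:1 hypothesis (Σ ratio = 2, N = 3473):
  trichome-bearing: 3473 × 1/2 = 1736.5
  glabrous: 3473 × 1/2 = 1736.5
χ² = Σ (O − E)² / E
  trichome-bearing: (1748 − 1736.5)² / 1736.5 = 0.0762
  glabrous: (1725 − 1736.5)² / 1736.5 = 0.0762
χ² = 0.0762 + 0.0762 = 0.1524 ≈ 0.152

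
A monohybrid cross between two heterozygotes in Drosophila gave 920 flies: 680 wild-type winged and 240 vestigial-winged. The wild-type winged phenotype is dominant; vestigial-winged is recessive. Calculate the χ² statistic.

For a monohybrid cross between heterozygotes with complete dominance, the expected phenotypic ratio is 3:1.
The 3:1 ratio has 4 parts, so with N = 920 the expected counts are:
  wild-type winged: 920 × 3/4 = 690
  vestigial-winged: 920 × 1/4 = 230
χ² = Σ (O − E)² / E
  wild-type winged: (680 − 690)² / 690 = 0.1449
  vestigial-winged: (240 − 230)² / 230 = 0.4348
χ² = 0.1449 + 0.4348 = 0.5797 ≈ 0.580

0.580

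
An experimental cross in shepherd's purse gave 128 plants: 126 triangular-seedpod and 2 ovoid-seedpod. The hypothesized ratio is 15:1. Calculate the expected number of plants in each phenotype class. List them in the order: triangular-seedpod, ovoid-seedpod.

The 15:1 ratio has 16 parts, so with N = 128 the expected counts are:
  triangular-seedpod: 128 × 15/16 = 120
  ovoid-seedpod: 128 × 1/16 = 8

120, 8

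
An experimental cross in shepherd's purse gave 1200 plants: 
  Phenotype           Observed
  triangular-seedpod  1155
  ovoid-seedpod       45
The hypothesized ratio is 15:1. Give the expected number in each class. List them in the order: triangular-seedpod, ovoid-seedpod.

The 15:1 ratio has 16 parts, so with N = 1200 the expected counts are:
  triangular-seedpod: 1200 × 15/16 = 1125
  ovoid-seedpod: 1200 × 1/16 = 75

1125, 75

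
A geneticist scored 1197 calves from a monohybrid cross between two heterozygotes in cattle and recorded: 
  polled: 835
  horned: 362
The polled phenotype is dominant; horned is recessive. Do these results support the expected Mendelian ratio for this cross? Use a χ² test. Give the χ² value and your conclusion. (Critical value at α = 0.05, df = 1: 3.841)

For a monohybrid cross between heterozygotes with complete dominance, the expected phenotypic ratio is 3:1.
Expected counts for N = 1197 under a 3:1 ratio (total parts = 4):
  polled: 1197 × 3/4 = 897.75
  horned: 1197 × 1/4 = 299.25
χ² = Σ (O − E)² / E
  polled: (835 − 897.75)² / 897.75 = 4.3860
  horned: (362 − 299.25)² / 299.25 = 13.1581
χ² = 4.3860 + 13.1581 = 17.5441 ≈ 17.544
Degrees of freedom = 2 − 1 = 1; critical value at α = 0.05 is 3.841.
Since 17.544 > 3.841, we reject the null hypothesis — the data do not fit the 3:1 ratio.

17.544; not consistent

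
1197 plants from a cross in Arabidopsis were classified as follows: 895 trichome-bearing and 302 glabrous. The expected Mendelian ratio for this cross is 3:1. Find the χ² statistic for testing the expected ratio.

0.034

Total ratio parts = 4. Expected numbers out of 1197:
  trichome-bearing: 1197 × 3/4 = 897.75
  glabrous: 1197 × 1/4 = 299.25
χ² = Σ (O − E)² / E
  trichome-bearing: (895 − 897.75)² / 897.75 = 0.0084
  glabrous: (302 − 299.25)² / 299.25 = 0.0253
χ² = 0.0084 + 0.0253 = 0.0337 ≈ 0.034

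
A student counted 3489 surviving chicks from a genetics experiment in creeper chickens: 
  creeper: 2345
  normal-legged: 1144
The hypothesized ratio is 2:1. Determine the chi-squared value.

The 2:1 ratio has 3 parts, so with N = 3489 the expected counts are:
  creeper: 3489 × 2/3 = 2326
  normal-legged: 3489 × 1/3 = 1163
χ² = Σ (O − E)² / E
  creeper: (2345 − 2326)² / 2326 = 0.1552
  normal-legged: (1144 − 1163)² / 1163 = 0.3104
χ² = 0.1552 + 0.3104 = 0.4656 ≈ 0.466

0.466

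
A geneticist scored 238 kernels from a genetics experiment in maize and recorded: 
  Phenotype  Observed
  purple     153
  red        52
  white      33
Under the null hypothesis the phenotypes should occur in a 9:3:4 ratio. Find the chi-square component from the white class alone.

The 9:3:4 ratio has 16 parts, so with N = 238 the expected counts are:
  purple: 238 × 9/16 = 133.875
  red: 238 × 3/16 = 44.625
  white: 238 × 4/16 = 59.5
Contribution of white: (33 − 59.5)² / 59.5 = 11.8025

11.803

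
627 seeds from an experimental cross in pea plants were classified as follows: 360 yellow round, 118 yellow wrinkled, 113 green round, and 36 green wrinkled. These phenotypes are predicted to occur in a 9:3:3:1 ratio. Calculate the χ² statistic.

Total ratio parts = 16. Expected numbers out of 627:
  yellow round: 627 × 9/16 = 352.6875
  yellow wrinkled: 627 × 3/16 = 117.5625
  green round: 627 × 3/16 = 117.5625
  green wrinkled: 627 × 1/16 = 39.1875
χ² = Σ (O − E)² / E
  yellow round: (360 − 352.6875)² / 352.6875 = 0.1516
  yellow wrinkled: (118 − 117.5625)² / 117.5625 = 0.0016
  green round: (113 − 117.5625)² / 117.5625 = 0.1771
  green wrinkled: (36 − 39.1875)² / 39.1875 = 0.2593
χ² = 0.1516 + 0.0016 + 0.1771 + 0.2593 = 0.5896 ≈ 0.590

0.590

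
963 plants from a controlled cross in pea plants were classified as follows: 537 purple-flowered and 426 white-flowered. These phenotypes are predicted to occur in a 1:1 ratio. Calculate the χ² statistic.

12.794

The 1:1 ratio has 2 parts, so with N = 963 the expected counts are:
  purple-flowered: 963 × 1/2 = 481.5
  white-flowered: 963 × 1/2 = 481.5
χ² = Σ (O − E)² / E
  purple-flowered: (537 − 481.5)² / 481.5 = 6.3972
  white-flowered: (426 − 481.5)² / 481.5 = 6.3972
χ² = 6.3972 + 6.3972 = 12.7944 ≈ 12.794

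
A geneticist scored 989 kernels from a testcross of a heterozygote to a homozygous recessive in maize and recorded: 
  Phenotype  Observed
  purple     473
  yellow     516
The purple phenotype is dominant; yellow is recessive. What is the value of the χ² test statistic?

A testcross of a heterozygote (Aa × aa) gives a 1:1 phenotypic ratio.
The 1:1 ratio has 2 parts, so with N = 989 the expected counts are:
  purple: 989 × 1/2 = 494.5
  yellow: 989 × 1/2 = 494.5
χ² = Σ (O − E)² / E
  purple: (473 − 494.5)² / 494.5 = 0.9348
  yellow: (516 − 494.5)² / 494.5 = 0.9348
χ² = 0.9348 + 0.9348 = 1.8696 ≈ 1.870

1.870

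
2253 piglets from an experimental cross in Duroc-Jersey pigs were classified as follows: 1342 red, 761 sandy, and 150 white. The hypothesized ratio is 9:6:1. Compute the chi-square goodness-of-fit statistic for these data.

Total ratio parts = 16. Expected numbers out of 2253:
  red: 2253 × 9/16 = 1267.3125
  sandy: 2253 × 6/16 = 844.875
  white: 2253 × 1/16 = 140.8125
χ² = Σ (O − E)² / E
  red: (1342 − 1267.3125)² / 1267.3125 = 4.4016
  sandy: (761 − 844.875)² / 844.875 = 8.3267
  white: (150 − 140.8125)² / 140.8125 = 0.5995
χ² = 4.4016 + 8.3267 + 0.5995 = 13.3278 ≈ 13.328

13.328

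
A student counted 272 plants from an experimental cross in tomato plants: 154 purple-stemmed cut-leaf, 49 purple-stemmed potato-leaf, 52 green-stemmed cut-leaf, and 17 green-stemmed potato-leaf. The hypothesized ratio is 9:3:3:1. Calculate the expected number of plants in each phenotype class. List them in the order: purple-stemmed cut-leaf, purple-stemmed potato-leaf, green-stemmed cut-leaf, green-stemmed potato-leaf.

153, 51, 51, 17

Under the 9:3:3:1 hypothesis (Σ ratio = 16, N = 272):
  purple-stemmed cut-leaf: 272 × 9/16 = 153
  purple-stemmed potato-leaf: 272 × 3/16 = 51
  green-stemmed cut-leaf: 272 × 3/16 = 51
  green-stemmed potato-leaf: 272 × 1/16 = 17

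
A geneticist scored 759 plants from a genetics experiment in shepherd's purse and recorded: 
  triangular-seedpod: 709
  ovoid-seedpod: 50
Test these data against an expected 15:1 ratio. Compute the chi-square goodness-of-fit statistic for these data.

0.148

Total ratio parts = 16. Expected numbers out of 759:
  triangular-seedpod: 759 × 15/16 = 711.5625
  ovoid-seedpod: 759 × 1/16 = 47.4375
χ² = Σ (O − E)² / E
  triangular-seedpod: (709 − 711.5625)² / 711.5625 = 0.0092
  ovoid-seedpod: (50 − 47.4375)² / 47.4375 = 0.1384
χ² = 0.0092 + 0.1384 = 0.1476 ≈ 0.148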